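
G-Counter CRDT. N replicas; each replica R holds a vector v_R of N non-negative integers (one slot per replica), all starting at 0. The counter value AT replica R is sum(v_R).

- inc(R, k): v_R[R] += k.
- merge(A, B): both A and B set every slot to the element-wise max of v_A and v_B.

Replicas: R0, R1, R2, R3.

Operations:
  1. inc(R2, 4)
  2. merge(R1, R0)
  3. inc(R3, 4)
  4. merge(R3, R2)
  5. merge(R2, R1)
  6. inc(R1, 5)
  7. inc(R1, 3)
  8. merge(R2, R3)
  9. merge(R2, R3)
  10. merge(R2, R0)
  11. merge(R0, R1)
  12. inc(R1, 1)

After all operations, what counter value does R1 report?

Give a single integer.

Op 1: inc R2 by 4 -> R2=(0,0,4,0) value=4
Op 2: merge R1<->R0 -> R1=(0,0,0,0) R0=(0,0,0,0)
Op 3: inc R3 by 4 -> R3=(0,0,0,4) value=4
Op 4: merge R3<->R2 -> R3=(0,0,4,4) R2=(0,0,4,4)
Op 5: merge R2<->R1 -> R2=(0,0,4,4) R1=(0,0,4,4)
Op 6: inc R1 by 5 -> R1=(0,5,4,4) value=13
Op 7: inc R1 by 3 -> R1=(0,8,4,4) value=16
Op 8: merge R2<->R3 -> R2=(0,0,4,4) R3=(0,0,4,4)
Op 9: merge R2<->R3 -> R2=(0,0,4,4) R3=(0,0,4,4)
Op 10: merge R2<->R0 -> R2=(0,0,4,4) R0=(0,0,4,4)
Op 11: merge R0<->R1 -> R0=(0,8,4,4) R1=(0,8,4,4)
Op 12: inc R1 by 1 -> R1=(0,9,4,4) value=17

Answer: 17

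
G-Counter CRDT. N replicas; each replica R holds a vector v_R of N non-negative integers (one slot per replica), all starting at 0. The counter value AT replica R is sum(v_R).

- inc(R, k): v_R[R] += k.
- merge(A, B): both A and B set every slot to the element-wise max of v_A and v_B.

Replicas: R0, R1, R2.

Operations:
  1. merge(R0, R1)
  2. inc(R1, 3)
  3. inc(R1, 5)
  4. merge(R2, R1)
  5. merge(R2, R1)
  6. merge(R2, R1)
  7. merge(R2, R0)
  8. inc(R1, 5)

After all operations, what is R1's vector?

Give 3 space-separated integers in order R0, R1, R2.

Op 1: merge R0<->R1 -> R0=(0,0,0) R1=(0,0,0)
Op 2: inc R1 by 3 -> R1=(0,3,0) value=3
Op 3: inc R1 by 5 -> R1=(0,8,0) value=8
Op 4: merge R2<->R1 -> R2=(0,8,0) R1=(0,8,0)
Op 5: merge R2<->R1 -> R2=(0,8,0) R1=(0,8,0)
Op 6: merge R2<->R1 -> R2=(0,8,0) R1=(0,8,0)
Op 7: merge R2<->R0 -> R2=(0,8,0) R0=(0,8,0)
Op 8: inc R1 by 5 -> R1=(0,13,0) value=13

Answer: 0 13 0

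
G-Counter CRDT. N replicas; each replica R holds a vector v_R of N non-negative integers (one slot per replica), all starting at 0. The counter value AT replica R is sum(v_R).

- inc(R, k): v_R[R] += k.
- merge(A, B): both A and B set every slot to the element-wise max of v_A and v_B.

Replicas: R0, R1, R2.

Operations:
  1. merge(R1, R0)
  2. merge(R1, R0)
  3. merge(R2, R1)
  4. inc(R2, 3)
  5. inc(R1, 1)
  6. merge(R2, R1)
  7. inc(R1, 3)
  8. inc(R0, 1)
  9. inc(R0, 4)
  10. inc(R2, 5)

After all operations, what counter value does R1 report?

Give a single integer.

Answer: 7

Derivation:
Op 1: merge R1<->R0 -> R1=(0,0,0) R0=(0,0,0)
Op 2: merge R1<->R0 -> R1=(0,0,0) R0=(0,0,0)
Op 3: merge R2<->R1 -> R2=(0,0,0) R1=(0,0,0)
Op 4: inc R2 by 3 -> R2=(0,0,3) value=3
Op 5: inc R1 by 1 -> R1=(0,1,0) value=1
Op 6: merge R2<->R1 -> R2=(0,1,3) R1=(0,1,3)
Op 7: inc R1 by 3 -> R1=(0,4,3) value=7
Op 8: inc R0 by 1 -> R0=(1,0,0) value=1
Op 9: inc R0 by 4 -> R0=(5,0,0) value=5
Op 10: inc R2 by 5 -> R2=(0,1,8) value=9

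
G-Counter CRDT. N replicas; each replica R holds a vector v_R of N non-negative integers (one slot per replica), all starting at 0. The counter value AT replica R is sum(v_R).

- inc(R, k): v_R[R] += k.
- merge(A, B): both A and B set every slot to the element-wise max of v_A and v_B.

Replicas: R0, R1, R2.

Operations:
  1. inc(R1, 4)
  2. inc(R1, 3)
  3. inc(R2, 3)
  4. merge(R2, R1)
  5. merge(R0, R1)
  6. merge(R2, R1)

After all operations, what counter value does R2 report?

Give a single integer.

Op 1: inc R1 by 4 -> R1=(0,4,0) value=4
Op 2: inc R1 by 3 -> R1=(0,7,0) value=7
Op 3: inc R2 by 3 -> R2=(0,0,3) value=3
Op 4: merge R2<->R1 -> R2=(0,7,3) R1=(0,7,3)
Op 5: merge R0<->R1 -> R0=(0,7,3) R1=(0,7,3)
Op 6: merge R2<->R1 -> R2=(0,7,3) R1=(0,7,3)

Answer: 10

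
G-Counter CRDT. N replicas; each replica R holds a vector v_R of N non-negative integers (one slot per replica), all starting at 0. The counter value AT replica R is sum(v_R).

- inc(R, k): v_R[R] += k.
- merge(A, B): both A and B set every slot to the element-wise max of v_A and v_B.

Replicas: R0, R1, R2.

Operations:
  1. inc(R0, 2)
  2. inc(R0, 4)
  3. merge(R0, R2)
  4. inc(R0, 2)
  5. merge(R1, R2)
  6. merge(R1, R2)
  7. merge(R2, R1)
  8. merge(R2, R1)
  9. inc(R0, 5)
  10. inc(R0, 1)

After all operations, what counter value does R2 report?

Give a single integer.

Answer: 6

Derivation:
Op 1: inc R0 by 2 -> R0=(2,0,0) value=2
Op 2: inc R0 by 4 -> R0=(6,0,0) value=6
Op 3: merge R0<->R2 -> R0=(6,0,0) R2=(6,0,0)
Op 4: inc R0 by 2 -> R0=(8,0,0) value=8
Op 5: merge R1<->R2 -> R1=(6,0,0) R2=(6,0,0)
Op 6: merge R1<->R2 -> R1=(6,0,0) R2=(6,0,0)
Op 7: merge R2<->R1 -> R2=(6,0,0) R1=(6,0,0)
Op 8: merge R2<->R1 -> R2=(6,0,0) R1=(6,0,0)
Op 9: inc R0 by 5 -> R0=(13,0,0) value=13
Op 10: inc R0 by 1 -> R0=(14,0,0) value=14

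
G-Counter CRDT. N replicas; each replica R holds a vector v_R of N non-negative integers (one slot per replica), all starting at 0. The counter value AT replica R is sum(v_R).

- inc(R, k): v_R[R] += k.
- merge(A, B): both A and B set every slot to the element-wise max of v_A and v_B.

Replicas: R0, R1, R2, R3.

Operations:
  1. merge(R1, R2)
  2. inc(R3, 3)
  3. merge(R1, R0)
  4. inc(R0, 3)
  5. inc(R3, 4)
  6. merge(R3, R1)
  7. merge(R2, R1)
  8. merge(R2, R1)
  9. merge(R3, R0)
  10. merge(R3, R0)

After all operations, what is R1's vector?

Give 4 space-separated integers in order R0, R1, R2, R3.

Answer: 0 0 0 7

Derivation:
Op 1: merge R1<->R2 -> R1=(0,0,0,0) R2=(0,0,0,0)
Op 2: inc R3 by 3 -> R3=(0,0,0,3) value=3
Op 3: merge R1<->R0 -> R1=(0,0,0,0) R0=(0,0,0,0)
Op 4: inc R0 by 3 -> R0=(3,0,0,0) value=3
Op 5: inc R3 by 4 -> R3=(0,0,0,7) value=7
Op 6: merge R3<->R1 -> R3=(0,0,0,7) R1=(0,0,0,7)
Op 7: merge R2<->R1 -> R2=(0,0,0,7) R1=(0,0,0,7)
Op 8: merge R2<->R1 -> R2=(0,0,0,7) R1=(0,0,0,7)
Op 9: merge R3<->R0 -> R3=(3,0,0,7) R0=(3,0,0,7)
Op 10: merge R3<->R0 -> R3=(3,0,0,7) R0=(3,0,0,7)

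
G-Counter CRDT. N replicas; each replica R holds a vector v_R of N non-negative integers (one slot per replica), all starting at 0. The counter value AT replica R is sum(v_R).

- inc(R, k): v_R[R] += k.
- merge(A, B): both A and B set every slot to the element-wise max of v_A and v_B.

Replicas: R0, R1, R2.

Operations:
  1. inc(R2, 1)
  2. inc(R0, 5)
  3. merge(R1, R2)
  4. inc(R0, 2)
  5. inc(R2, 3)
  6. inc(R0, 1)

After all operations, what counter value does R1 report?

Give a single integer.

Op 1: inc R2 by 1 -> R2=(0,0,1) value=1
Op 2: inc R0 by 5 -> R0=(5,0,0) value=5
Op 3: merge R1<->R2 -> R1=(0,0,1) R2=(0,0,1)
Op 4: inc R0 by 2 -> R0=(7,0,0) value=7
Op 5: inc R2 by 3 -> R2=(0,0,4) value=4
Op 6: inc R0 by 1 -> R0=(8,0,0) value=8

Answer: 1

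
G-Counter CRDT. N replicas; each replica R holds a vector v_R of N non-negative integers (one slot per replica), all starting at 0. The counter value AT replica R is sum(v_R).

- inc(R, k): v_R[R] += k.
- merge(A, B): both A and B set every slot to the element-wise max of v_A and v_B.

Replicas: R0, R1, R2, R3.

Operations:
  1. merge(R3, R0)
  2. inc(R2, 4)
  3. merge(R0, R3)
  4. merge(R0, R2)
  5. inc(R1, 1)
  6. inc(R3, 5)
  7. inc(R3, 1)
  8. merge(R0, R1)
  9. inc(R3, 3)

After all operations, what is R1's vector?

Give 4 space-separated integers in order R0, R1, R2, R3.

Op 1: merge R3<->R0 -> R3=(0,0,0,0) R0=(0,0,0,0)
Op 2: inc R2 by 4 -> R2=(0,0,4,0) value=4
Op 3: merge R0<->R3 -> R0=(0,0,0,0) R3=(0,0,0,0)
Op 4: merge R0<->R2 -> R0=(0,0,4,0) R2=(0,0,4,0)
Op 5: inc R1 by 1 -> R1=(0,1,0,0) value=1
Op 6: inc R3 by 5 -> R3=(0,0,0,5) value=5
Op 7: inc R3 by 1 -> R3=(0,0,0,6) value=6
Op 8: merge R0<->R1 -> R0=(0,1,4,0) R1=(0,1,4,0)
Op 9: inc R3 by 3 -> R3=(0,0,0,9) value=9

Answer: 0 1 4 0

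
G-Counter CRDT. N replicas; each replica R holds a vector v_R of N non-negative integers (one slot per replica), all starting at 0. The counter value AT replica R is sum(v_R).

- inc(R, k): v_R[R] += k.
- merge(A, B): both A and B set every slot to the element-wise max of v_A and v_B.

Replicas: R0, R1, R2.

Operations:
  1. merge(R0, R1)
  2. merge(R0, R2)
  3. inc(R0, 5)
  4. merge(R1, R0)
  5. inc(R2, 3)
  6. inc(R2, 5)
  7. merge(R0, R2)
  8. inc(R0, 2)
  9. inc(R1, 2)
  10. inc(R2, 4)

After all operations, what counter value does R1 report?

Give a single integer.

Op 1: merge R0<->R1 -> R0=(0,0,0) R1=(0,0,0)
Op 2: merge R0<->R2 -> R0=(0,0,0) R2=(0,0,0)
Op 3: inc R0 by 5 -> R0=(5,0,0) value=5
Op 4: merge R1<->R0 -> R1=(5,0,0) R0=(5,0,0)
Op 5: inc R2 by 3 -> R2=(0,0,3) value=3
Op 6: inc R2 by 5 -> R2=(0,0,8) value=8
Op 7: merge R0<->R2 -> R0=(5,0,8) R2=(5,0,8)
Op 8: inc R0 by 2 -> R0=(7,0,8) value=15
Op 9: inc R1 by 2 -> R1=(5,2,0) value=7
Op 10: inc R2 by 4 -> R2=(5,0,12) value=17

Answer: 7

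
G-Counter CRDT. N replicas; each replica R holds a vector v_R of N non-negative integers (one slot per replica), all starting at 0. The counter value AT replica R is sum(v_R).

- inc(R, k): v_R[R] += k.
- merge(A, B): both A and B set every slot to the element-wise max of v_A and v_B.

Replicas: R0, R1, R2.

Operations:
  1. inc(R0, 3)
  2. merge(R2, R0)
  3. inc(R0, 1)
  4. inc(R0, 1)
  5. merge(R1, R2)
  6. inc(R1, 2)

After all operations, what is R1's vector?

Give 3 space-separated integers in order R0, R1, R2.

Op 1: inc R0 by 3 -> R0=(3,0,0) value=3
Op 2: merge R2<->R0 -> R2=(3,0,0) R0=(3,0,0)
Op 3: inc R0 by 1 -> R0=(4,0,0) value=4
Op 4: inc R0 by 1 -> R0=(5,0,0) value=5
Op 5: merge R1<->R2 -> R1=(3,0,0) R2=(3,0,0)
Op 6: inc R1 by 2 -> R1=(3,2,0) value=5

Answer: 3 2 0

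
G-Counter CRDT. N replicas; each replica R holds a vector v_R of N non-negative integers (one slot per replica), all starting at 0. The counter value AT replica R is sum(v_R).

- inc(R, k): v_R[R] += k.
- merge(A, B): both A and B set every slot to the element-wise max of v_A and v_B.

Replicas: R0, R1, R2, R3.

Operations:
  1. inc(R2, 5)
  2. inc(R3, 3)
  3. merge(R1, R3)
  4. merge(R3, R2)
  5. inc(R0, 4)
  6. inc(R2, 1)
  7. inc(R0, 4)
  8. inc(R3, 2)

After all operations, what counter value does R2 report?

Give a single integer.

Op 1: inc R2 by 5 -> R2=(0,0,5,0) value=5
Op 2: inc R3 by 3 -> R3=(0,0,0,3) value=3
Op 3: merge R1<->R3 -> R1=(0,0,0,3) R3=(0,0,0,3)
Op 4: merge R3<->R2 -> R3=(0,0,5,3) R2=(0,0,5,3)
Op 5: inc R0 by 4 -> R0=(4,0,0,0) value=4
Op 6: inc R2 by 1 -> R2=(0,0,6,3) value=9
Op 7: inc R0 by 4 -> R0=(8,0,0,0) value=8
Op 8: inc R3 by 2 -> R3=(0,0,5,5) value=10

Answer: 9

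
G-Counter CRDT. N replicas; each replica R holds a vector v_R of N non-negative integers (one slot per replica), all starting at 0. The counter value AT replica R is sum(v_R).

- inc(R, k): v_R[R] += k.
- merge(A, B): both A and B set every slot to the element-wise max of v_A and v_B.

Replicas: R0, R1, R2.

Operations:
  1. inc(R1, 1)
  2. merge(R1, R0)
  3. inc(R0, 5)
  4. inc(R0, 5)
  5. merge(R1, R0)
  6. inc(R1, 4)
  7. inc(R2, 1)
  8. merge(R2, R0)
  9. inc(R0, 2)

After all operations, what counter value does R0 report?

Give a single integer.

Op 1: inc R1 by 1 -> R1=(0,1,0) value=1
Op 2: merge R1<->R0 -> R1=(0,1,0) R0=(0,1,0)
Op 3: inc R0 by 5 -> R0=(5,1,0) value=6
Op 4: inc R0 by 5 -> R0=(10,1,0) value=11
Op 5: merge R1<->R0 -> R1=(10,1,0) R0=(10,1,0)
Op 6: inc R1 by 4 -> R1=(10,5,0) value=15
Op 7: inc R2 by 1 -> R2=(0,0,1) value=1
Op 8: merge R2<->R0 -> R2=(10,1,1) R0=(10,1,1)
Op 9: inc R0 by 2 -> R0=(12,1,1) value=14

Answer: 14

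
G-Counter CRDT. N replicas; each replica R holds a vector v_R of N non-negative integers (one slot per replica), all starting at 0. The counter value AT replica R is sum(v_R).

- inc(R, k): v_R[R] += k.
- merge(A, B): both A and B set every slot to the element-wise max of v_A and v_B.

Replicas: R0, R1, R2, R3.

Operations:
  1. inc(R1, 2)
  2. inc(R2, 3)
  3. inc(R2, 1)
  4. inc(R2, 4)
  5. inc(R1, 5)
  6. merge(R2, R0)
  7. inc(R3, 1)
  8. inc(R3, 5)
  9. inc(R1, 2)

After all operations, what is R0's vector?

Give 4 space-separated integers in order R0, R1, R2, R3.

Op 1: inc R1 by 2 -> R1=(0,2,0,0) value=2
Op 2: inc R2 by 3 -> R2=(0,0,3,0) value=3
Op 3: inc R2 by 1 -> R2=(0,0,4,0) value=4
Op 4: inc R2 by 4 -> R2=(0,0,8,0) value=8
Op 5: inc R1 by 5 -> R1=(0,7,0,0) value=7
Op 6: merge R2<->R0 -> R2=(0,0,8,0) R0=(0,0,8,0)
Op 7: inc R3 by 1 -> R3=(0,0,0,1) value=1
Op 8: inc R3 by 5 -> R3=(0,0,0,6) value=6
Op 9: inc R1 by 2 -> R1=(0,9,0,0) value=9

Answer: 0 0 8 0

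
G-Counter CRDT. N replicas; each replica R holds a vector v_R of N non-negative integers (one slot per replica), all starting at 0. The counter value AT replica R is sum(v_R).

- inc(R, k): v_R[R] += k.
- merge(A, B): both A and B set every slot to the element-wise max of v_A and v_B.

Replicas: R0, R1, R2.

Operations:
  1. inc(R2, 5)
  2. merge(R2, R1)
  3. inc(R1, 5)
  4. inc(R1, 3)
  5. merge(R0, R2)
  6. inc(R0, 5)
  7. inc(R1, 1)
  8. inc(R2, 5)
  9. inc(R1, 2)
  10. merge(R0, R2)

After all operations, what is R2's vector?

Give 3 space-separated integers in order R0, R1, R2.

Op 1: inc R2 by 5 -> R2=(0,0,5) value=5
Op 2: merge R2<->R1 -> R2=(0,0,5) R1=(0,0,5)
Op 3: inc R1 by 5 -> R1=(0,5,5) value=10
Op 4: inc R1 by 3 -> R1=(0,8,5) value=13
Op 5: merge R0<->R2 -> R0=(0,0,5) R2=(0,0,5)
Op 6: inc R0 by 5 -> R0=(5,0,5) value=10
Op 7: inc R1 by 1 -> R1=(0,9,5) value=14
Op 8: inc R2 by 5 -> R2=(0,0,10) value=10
Op 9: inc R1 by 2 -> R1=(0,11,5) value=16
Op 10: merge R0<->R2 -> R0=(5,0,10) R2=(5,0,10)

Answer: 5 0 10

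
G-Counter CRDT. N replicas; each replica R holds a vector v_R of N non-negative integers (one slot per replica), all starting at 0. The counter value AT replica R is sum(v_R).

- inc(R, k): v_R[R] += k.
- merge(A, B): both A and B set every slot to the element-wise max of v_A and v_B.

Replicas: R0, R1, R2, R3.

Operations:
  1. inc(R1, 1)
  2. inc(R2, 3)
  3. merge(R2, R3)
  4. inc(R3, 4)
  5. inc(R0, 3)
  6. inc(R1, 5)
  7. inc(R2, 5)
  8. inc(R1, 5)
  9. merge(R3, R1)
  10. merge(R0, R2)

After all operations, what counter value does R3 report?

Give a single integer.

Op 1: inc R1 by 1 -> R1=(0,1,0,0) value=1
Op 2: inc R2 by 3 -> R2=(0,0,3,0) value=3
Op 3: merge R2<->R3 -> R2=(0,0,3,0) R3=(0,0,3,0)
Op 4: inc R3 by 4 -> R3=(0,0,3,4) value=7
Op 5: inc R0 by 3 -> R0=(3,0,0,0) value=3
Op 6: inc R1 by 5 -> R1=(0,6,0,0) value=6
Op 7: inc R2 by 5 -> R2=(0,0,8,0) value=8
Op 8: inc R1 by 5 -> R1=(0,11,0,0) value=11
Op 9: merge R3<->R1 -> R3=(0,11,3,4) R1=(0,11,3,4)
Op 10: merge R0<->R2 -> R0=(3,0,8,0) R2=(3,0,8,0)

Answer: 18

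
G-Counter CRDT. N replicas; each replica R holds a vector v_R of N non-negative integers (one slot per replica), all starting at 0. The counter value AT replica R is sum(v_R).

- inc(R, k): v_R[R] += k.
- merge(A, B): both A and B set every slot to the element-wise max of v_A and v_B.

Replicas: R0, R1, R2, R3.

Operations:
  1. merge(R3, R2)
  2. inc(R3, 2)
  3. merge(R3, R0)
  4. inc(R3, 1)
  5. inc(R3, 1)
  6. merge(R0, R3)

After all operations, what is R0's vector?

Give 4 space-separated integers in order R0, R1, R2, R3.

Answer: 0 0 0 4

Derivation:
Op 1: merge R3<->R2 -> R3=(0,0,0,0) R2=(0,0,0,0)
Op 2: inc R3 by 2 -> R3=(0,0,0,2) value=2
Op 3: merge R3<->R0 -> R3=(0,0,0,2) R0=(0,0,0,2)
Op 4: inc R3 by 1 -> R3=(0,0,0,3) value=3
Op 5: inc R3 by 1 -> R3=(0,0,0,4) value=4
Op 6: merge R0<->R3 -> R0=(0,0,0,4) R3=(0,0,0,4)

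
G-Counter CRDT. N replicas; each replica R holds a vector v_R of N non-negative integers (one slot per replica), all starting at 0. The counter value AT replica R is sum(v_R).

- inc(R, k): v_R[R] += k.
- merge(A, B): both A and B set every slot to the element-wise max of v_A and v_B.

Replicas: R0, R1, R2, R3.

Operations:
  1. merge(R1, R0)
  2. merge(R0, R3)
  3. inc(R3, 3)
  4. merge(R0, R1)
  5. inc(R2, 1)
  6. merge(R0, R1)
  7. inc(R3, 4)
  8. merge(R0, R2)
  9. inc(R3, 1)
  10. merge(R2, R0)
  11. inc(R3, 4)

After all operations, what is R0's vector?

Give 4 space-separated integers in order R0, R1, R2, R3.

Op 1: merge R1<->R0 -> R1=(0,0,0,0) R0=(0,0,0,0)
Op 2: merge R0<->R3 -> R0=(0,0,0,0) R3=(0,0,0,0)
Op 3: inc R3 by 3 -> R3=(0,0,0,3) value=3
Op 4: merge R0<->R1 -> R0=(0,0,0,0) R1=(0,0,0,0)
Op 5: inc R2 by 1 -> R2=(0,0,1,0) value=1
Op 6: merge R0<->R1 -> R0=(0,0,0,0) R1=(0,0,0,0)
Op 7: inc R3 by 4 -> R3=(0,0,0,7) value=7
Op 8: merge R0<->R2 -> R0=(0,0,1,0) R2=(0,0,1,0)
Op 9: inc R3 by 1 -> R3=(0,0,0,8) value=8
Op 10: merge R2<->R0 -> R2=(0,0,1,0) R0=(0,0,1,0)
Op 11: inc R3 by 4 -> R3=(0,0,0,12) value=12

Answer: 0 0 1 0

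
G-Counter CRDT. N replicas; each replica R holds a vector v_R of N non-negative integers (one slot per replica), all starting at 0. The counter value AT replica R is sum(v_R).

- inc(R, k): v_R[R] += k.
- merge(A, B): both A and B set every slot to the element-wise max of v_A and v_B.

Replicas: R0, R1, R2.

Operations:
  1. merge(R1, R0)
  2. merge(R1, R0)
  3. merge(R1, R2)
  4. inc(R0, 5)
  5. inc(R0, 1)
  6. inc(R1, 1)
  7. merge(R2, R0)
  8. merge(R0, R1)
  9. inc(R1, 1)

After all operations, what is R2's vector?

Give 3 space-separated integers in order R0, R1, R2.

Op 1: merge R1<->R0 -> R1=(0,0,0) R0=(0,0,0)
Op 2: merge R1<->R0 -> R1=(0,0,0) R0=(0,0,0)
Op 3: merge R1<->R2 -> R1=(0,0,0) R2=(0,0,0)
Op 4: inc R0 by 5 -> R0=(5,0,0) value=5
Op 5: inc R0 by 1 -> R0=(6,0,0) value=6
Op 6: inc R1 by 1 -> R1=(0,1,0) value=1
Op 7: merge R2<->R0 -> R2=(6,0,0) R0=(6,0,0)
Op 8: merge R0<->R1 -> R0=(6,1,0) R1=(6,1,0)
Op 9: inc R1 by 1 -> R1=(6,2,0) value=8

Answer: 6 0 0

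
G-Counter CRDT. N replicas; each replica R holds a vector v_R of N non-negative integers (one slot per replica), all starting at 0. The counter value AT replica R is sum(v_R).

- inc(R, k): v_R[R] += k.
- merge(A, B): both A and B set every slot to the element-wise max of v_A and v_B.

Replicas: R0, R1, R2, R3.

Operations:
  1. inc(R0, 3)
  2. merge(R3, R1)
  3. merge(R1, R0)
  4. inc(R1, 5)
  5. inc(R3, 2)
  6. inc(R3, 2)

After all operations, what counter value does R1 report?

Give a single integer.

Answer: 8

Derivation:
Op 1: inc R0 by 3 -> R0=(3,0,0,0) value=3
Op 2: merge R3<->R1 -> R3=(0,0,0,0) R1=(0,0,0,0)
Op 3: merge R1<->R0 -> R1=(3,0,0,0) R0=(3,0,0,0)
Op 4: inc R1 by 5 -> R1=(3,5,0,0) value=8
Op 5: inc R3 by 2 -> R3=(0,0,0,2) value=2
Op 6: inc R3 by 2 -> R3=(0,0,0,4) value=4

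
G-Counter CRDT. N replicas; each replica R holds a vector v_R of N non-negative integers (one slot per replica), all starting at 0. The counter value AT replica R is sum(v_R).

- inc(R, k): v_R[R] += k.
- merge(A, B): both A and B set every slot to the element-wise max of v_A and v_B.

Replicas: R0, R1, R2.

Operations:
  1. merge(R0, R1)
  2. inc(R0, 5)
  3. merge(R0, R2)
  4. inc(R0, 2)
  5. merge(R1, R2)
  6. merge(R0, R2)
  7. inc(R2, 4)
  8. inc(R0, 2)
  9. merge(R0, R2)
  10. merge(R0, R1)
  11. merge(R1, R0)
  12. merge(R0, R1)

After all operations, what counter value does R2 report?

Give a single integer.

Answer: 13

Derivation:
Op 1: merge R0<->R1 -> R0=(0,0,0) R1=(0,0,0)
Op 2: inc R0 by 5 -> R0=(5,0,0) value=5
Op 3: merge R0<->R2 -> R0=(5,0,0) R2=(5,0,0)
Op 4: inc R0 by 2 -> R0=(7,0,0) value=7
Op 5: merge R1<->R2 -> R1=(5,0,0) R2=(5,0,0)
Op 6: merge R0<->R2 -> R0=(7,0,0) R2=(7,0,0)
Op 7: inc R2 by 4 -> R2=(7,0,4) value=11
Op 8: inc R0 by 2 -> R0=(9,0,0) value=9
Op 9: merge R0<->R2 -> R0=(9,0,4) R2=(9,0,4)
Op 10: merge R0<->R1 -> R0=(9,0,4) R1=(9,0,4)
Op 11: merge R1<->R0 -> R1=(9,0,4) R0=(9,0,4)
Op 12: merge R0<->R1 -> R0=(9,0,4) R1=(9,0,4)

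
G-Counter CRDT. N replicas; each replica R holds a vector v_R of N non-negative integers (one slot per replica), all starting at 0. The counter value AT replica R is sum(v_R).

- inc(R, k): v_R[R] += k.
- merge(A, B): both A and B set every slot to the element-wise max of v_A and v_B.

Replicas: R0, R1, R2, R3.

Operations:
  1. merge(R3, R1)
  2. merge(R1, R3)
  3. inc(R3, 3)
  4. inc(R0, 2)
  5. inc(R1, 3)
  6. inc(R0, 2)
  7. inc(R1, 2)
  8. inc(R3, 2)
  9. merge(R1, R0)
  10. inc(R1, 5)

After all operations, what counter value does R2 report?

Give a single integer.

Op 1: merge R3<->R1 -> R3=(0,0,0,0) R1=(0,0,0,0)
Op 2: merge R1<->R3 -> R1=(0,0,0,0) R3=(0,0,0,0)
Op 3: inc R3 by 3 -> R3=(0,0,0,3) value=3
Op 4: inc R0 by 2 -> R0=(2,0,0,0) value=2
Op 5: inc R1 by 3 -> R1=(0,3,0,0) value=3
Op 6: inc R0 by 2 -> R0=(4,0,0,0) value=4
Op 7: inc R1 by 2 -> R1=(0,5,0,0) value=5
Op 8: inc R3 by 2 -> R3=(0,0,0,5) value=5
Op 9: merge R1<->R0 -> R1=(4,5,0,0) R0=(4,5,0,0)
Op 10: inc R1 by 5 -> R1=(4,10,0,0) value=14

Answer: 0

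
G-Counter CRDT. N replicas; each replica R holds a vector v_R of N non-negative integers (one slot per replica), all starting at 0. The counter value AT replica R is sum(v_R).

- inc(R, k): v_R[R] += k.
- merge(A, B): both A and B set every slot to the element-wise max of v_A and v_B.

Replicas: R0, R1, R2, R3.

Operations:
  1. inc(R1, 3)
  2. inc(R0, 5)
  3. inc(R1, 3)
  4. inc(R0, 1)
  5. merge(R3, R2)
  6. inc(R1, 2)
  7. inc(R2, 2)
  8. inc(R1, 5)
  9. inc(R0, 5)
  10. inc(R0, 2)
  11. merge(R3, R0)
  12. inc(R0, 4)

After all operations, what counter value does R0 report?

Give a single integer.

Answer: 17

Derivation:
Op 1: inc R1 by 3 -> R1=(0,3,0,0) value=3
Op 2: inc R0 by 5 -> R0=(5,0,0,0) value=5
Op 3: inc R1 by 3 -> R1=(0,6,0,0) value=6
Op 4: inc R0 by 1 -> R0=(6,0,0,0) value=6
Op 5: merge R3<->R2 -> R3=(0,0,0,0) R2=(0,0,0,0)
Op 6: inc R1 by 2 -> R1=(0,8,0,0) value=8
Op 7: inc R2 by 2 -> R2=(0,0,2,0) value=2
Op 8: inc R1 by 5 -> R1=(0,13,0,0) value=13
Op 9: inc R0 by 5 -> R0=(11,0,0,0) value=11
Op 10: inc R0 by 2 -> R0=(13,0,0,0) value=13
Op 11: merge R3<->R0 -> R3=(13,0,0,0) R0=(13,0,0,0)
Op 12: inc R0 by 4 -> R0=(17,0,0,0) value=17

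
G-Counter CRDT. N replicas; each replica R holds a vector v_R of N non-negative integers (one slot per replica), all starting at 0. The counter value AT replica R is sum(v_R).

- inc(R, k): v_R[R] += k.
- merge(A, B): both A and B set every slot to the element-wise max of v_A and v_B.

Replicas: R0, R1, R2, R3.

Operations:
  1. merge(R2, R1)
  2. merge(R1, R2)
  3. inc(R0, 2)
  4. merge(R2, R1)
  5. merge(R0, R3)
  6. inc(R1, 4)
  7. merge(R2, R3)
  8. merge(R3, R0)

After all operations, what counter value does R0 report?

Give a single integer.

Answer: 2

Derivation:
Op 1: merge R2<->R1 -> R2=(0,0,0,0) R1=(0,0,0,0)
Op 2: merge R1<->R2 -> R1=(0,0,0,0) R2=(0,0,0,0)
Op 3: inc R0 by 2 -> R0=(2,0,0,0) value=2
Op 4: merge R2<->R1 -> R2=(0,0,0,0) R1=(0,0,0,0)
Op 5: merge R0<->R3 -> R0=(2,0,0,0) R3=(2,0,0,0)
Op 6: inc R1 by 4 -> R1=(0,4,0,0) value=4
Op 7: merge R2<->R3 -> R2=(2,0,0,0) R3=(2,0,0,0)
Op 8: merge R3<->R0 -> R3=(2,0,0,0) R0=(2,0,0,0)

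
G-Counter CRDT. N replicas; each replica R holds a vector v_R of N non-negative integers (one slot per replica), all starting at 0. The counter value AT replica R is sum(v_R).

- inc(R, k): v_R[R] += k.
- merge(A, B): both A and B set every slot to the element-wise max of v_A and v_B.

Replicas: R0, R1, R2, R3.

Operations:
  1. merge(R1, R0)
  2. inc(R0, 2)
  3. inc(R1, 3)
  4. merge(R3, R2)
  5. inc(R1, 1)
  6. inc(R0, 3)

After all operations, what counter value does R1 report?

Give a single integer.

Op 1: merge R1<->R0 -> R1=(0,0,0,0) R0=(0,0,0,0)
Op 2: inc R0 by 2 -> R0=(2,0,0,0) value=2
Op 3: inc R1 by 3 -> R1=(0,3,0,0) value=3
Op 4: merge R3<->R2 -> R3=(0,0,0,0) R2=(0,0,0,0)
Op 5: inc R1 by 1 -> R1=(0,4,0,0) value=4
Op 6: inc R0 by 3 -> R0=(5,0,0,0) value=5

Answer: 4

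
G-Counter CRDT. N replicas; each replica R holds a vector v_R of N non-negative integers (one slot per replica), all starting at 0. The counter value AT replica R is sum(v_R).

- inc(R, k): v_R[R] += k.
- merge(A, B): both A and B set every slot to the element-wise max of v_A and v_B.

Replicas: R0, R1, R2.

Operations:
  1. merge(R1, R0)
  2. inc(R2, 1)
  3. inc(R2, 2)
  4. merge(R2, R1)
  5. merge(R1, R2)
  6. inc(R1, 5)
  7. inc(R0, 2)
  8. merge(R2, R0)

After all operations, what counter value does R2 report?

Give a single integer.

Op 1: merge R1<->R0 -> R1=(0,0,0) R0=(0,0,0)
Op 2: inc R2 by 1 -> R2=(0,0,1) value=1
Op 3: inc R2 by 2 -> R2=(0,0,3) value=3
Op 4: merge R2<->R1 -> R2=(0,0,3) R1=(0,0,3)
Op 5: merge R1<->R2 -> R1=(0,0,3) R2=(0,0,3)
Op 6: inc R1 by 5 -> R1=(0,5,3) value=8
Op 7: inc R0 by 2 -> R0=(2,0,0) value=2
Op 8: merge R2<->R0 -> R2=(2,0,3) R0=(2,0,3)

Answer: 5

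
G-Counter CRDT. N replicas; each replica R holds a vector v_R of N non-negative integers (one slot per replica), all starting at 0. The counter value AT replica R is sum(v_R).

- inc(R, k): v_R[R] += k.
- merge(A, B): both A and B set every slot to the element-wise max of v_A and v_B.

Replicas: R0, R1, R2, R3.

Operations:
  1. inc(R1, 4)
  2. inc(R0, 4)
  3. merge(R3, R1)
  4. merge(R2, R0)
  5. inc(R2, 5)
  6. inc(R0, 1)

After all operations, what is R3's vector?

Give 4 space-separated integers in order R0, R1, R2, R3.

Op 1: inc R1 by 4 -> R1=(0,4,0,0) value=4
Op 2: inc R0 by 4 -> R0=(4,0,0,0) value=4
Op 3: merge R3<->R1 -> R3=(0,4,0,0) R1=(0,4,0,0)
Op 4: merge R2<->R0 -> R2=(4,0,0,0) R0=(4,0,0,0)
Op 5: inc R2 by 5 -> R2=(4,0,5,0) value=9
Op 6: inc R0 by 1 -> R0=(5,0,0,0) value=5

Answer: 0 4 0 0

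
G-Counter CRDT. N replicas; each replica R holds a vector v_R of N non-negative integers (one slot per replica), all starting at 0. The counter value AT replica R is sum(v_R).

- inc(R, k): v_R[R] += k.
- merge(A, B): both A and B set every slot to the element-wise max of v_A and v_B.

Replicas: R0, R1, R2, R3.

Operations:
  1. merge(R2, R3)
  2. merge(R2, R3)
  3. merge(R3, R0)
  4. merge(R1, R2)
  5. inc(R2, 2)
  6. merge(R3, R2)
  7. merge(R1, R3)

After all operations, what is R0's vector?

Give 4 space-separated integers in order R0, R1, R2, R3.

Op 1: merge R2<->R3 -> R2=(0,0,0,0) R3=(0,0,0,0)
Op 2: merge R2<->R3 -> R2=(0,0,0,0) R3=(0,0,0,0)
Op 3: merge R3<->R0 -> R3=(0,0,0,0) R0=(0,0,0,0)
Op 4: merge R1<->R2 -> R1=(0,0,0,0) R2=(0,0,0,0)
Op 5: inc R2 by 2 -> R2=(0,0,2,0) value=2
Op 6: merge R3<->R2 -> R3=(0,0,2,0) R2=(0,0,2,0)
Op 7: merge R1<->R3 -> R1=(0,0,2,0) R3=(0,0,2,0)

Answer: 0 0 0 0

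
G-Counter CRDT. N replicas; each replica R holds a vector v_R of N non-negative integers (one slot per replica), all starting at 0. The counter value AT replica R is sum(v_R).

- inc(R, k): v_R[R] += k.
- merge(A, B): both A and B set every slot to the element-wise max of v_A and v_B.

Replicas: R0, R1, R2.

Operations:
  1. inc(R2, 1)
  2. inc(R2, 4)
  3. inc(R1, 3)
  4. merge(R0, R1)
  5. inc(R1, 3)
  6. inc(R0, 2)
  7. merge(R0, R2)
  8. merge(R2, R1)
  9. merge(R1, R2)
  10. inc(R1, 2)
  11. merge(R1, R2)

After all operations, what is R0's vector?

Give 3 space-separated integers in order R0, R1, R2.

Op 1: inc R2 by 1 -> R2=(0,0,1) value=1
Op 2: inc R2 by 4 -> R2=(0,0,5) value=5
Op 3: inc R1 by 3 -> R1=(0,3,0) value=3
Op 4: merge R0<->R1 -> R0=(0,3,0) R1=(0,3,0)
Op 5: inc R1 by 3 -> R1=(0,6,0) value=6
Op 6: inc R0 by 2 -> R0=(2,3,0) value=5
Op 7: merge R0<->R2 -> R0=(2,3,5) R2=(2,3,5)
Op 8: merge R2<->R1 -> R2=(2,6,5) R1=(2,6,5)
Op 9: merge R1<->R2 -> R1=(2,6,5) R2=(2,6,5)
Op 10: inc R1 by 2 -> R1=(2,8,5) value=15
Op 11: merge R1<->R2 -> R1=(2,8,5) R2=(2,8,5)

Answer: 2 3 5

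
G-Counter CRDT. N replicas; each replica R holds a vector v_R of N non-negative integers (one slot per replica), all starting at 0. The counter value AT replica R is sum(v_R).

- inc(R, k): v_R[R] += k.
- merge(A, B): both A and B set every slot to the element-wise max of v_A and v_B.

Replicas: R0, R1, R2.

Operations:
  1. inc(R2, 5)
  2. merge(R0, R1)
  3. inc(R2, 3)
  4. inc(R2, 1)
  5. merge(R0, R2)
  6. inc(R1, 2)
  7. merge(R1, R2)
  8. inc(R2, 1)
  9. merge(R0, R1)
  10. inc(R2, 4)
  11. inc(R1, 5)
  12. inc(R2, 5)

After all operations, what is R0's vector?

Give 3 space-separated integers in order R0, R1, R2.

Op 1: inc R2 by 5 -> R2=(0,0,5) value=5
Op 2: merge R0<->R1 -> R0=(0,0,0) R1=(0,0,0)
Op 3: inc R2 by 3 -> R2=(0,0,8) value=8
Op 4: inc R2 by 1 -> R2=(0,0,9) value=9
Op 5: merge R0<->R2 -> R0=(0,0,9) R2=(0,0,9)
Op 6: inc R1 by 2 -> R1=(0,2,0) value=2
Op 7: merge R1<->R2 -> R1=(0,2,9) R2=(0,2,9)
Op 8: inc R2 by 1 -> R2=(0,2,10) value=12
Op 9: merge R0<->R1 -> R0=(0,2,9) R1=(0,2,9)
Op 10: inc R2 by 4 -> R2=(0,2,14) value=16
Op 11: inc R1 by 5 -> R1=(0,7,9) value=16
Op 12: inc R2 by 5 -> R2=(0,2,19) value=21

Answer: 0 2 9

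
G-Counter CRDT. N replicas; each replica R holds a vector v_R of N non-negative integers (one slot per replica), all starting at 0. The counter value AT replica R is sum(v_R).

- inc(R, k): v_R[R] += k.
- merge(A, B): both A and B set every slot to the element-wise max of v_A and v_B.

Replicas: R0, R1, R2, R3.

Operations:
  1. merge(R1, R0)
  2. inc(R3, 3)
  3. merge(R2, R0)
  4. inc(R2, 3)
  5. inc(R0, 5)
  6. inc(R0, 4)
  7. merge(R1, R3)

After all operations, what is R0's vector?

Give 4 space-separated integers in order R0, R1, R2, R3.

Op 1: merge R1<->R0 -> R1=(0,0,0,0) R0=(0,0,0,0)
Op 2: inc R3 by 3 -> R3=(0,0,0,3) value=3
Op 3: merge R2<->R0 -> R2=(0,0,0,0) R0=(0,0,0,0)
Op 4: inc R2 by 3 -> R2=(0,0,3,0) value=3
Op 5: inc R0 by 5 -> R0=(5,0,0,0) value=5
Op 6: inc R0 by 4 -> R0=(9,0,0,0) value=9
Op 7: merge R1<->R3 -> R1=(0,0,0,3) R3=(0,0,0,3)

Answer: 9 0 0 0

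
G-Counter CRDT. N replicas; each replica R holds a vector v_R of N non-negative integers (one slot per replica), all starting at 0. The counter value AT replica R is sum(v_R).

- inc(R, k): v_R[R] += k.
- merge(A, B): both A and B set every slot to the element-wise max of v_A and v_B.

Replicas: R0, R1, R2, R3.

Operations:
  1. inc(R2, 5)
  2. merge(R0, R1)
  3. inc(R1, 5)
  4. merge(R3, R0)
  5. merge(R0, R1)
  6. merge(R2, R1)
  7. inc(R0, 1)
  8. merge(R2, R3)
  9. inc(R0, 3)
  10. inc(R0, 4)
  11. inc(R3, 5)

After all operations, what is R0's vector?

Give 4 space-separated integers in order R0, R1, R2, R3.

Op 1: inc R2 by 5 -> R2=(0,0,5,0) value=5
Op 2: merge R0<->R1 -> R0=(0,0,0,0) R1=(0,0,0,0)
Op 3: inc R1 by 5 -> R1=(0,5,0,0) value=5
Op 4: merge R3<->R0 -> R3=(0,0,0,0) R0=(0,0,0,0)
Op 5: merge R0<->R1 -> R0=(0,5,0,0) R1=(0,5,0,0)
Op 6: merge R2<->R1 -> R2=(0,5,5,0) R1=(0,5,5,0)
Op 7: inc R0 by 1 -> R0=(1,5,0,0) value=6
Op 8: merge R2<->R3 -> R2=(0,5,5,0) R3=(0,5,5,0)
Op 9: inc R0 by 3 -> R0=(4,5,0,0) value=9
Op 10: inc R0 by 4 -> R0=(8,5,0,0) value=13
Op 11: inc R3 by 5 -> R3=(0,5,5,5) value=15

Answer: 8 5 0 0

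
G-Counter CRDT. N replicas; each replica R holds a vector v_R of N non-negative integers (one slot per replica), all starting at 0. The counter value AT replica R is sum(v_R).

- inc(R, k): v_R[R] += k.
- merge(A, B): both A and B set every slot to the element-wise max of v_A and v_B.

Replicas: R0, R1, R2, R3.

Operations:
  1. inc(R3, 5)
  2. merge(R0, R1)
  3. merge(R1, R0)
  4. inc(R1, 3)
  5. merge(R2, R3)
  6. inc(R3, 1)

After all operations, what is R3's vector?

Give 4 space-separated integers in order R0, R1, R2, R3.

Answer: 0 0 0 6

Derivation:
Op 1: inc R3 by 5 -> R3=(0,0,0,5) value=5
Op 2: merge R0<->R1 -> R0=(0,0,0,0) R1=(0,0,0,0)
Op 3: merge R1<->R0 -> R1=(0,0,0,0) R0=(0,0,0,0)
Op 4: inc R1 by 3 -> R1=(0,3,0,0) value=3
Op 5: merge R2<->R3 -> R2=(0,0,0,5) R3=(0,0,0,5)
Op 6: inc R3 by 1 -> R3=(0,0,0,6) value=6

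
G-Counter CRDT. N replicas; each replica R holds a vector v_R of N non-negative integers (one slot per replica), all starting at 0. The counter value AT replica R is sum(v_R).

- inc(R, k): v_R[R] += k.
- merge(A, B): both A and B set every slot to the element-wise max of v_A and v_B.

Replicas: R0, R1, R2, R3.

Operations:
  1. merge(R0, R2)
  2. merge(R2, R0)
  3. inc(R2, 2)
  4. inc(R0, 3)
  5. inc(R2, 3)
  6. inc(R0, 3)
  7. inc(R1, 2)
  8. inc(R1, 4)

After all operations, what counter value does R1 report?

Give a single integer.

Answer: 6

Derivation:
Op 1: merge R0<->R2 -> R0=(0,0,0,0) R2=(0,0,0,0)
Op 2: merge R2<->R0 -> R2=(0,0,0,0) R0=(0,0,0,0)
Op 3: inc R2 by 2 -> R2=(0,0,2,0) value=2
Op 4: inc R0 by 3 -> R0=(3,0,0,0) value=3
Op 5: inc R2 by 3 -> R2=(0,0,5,0) value=5
Op 6: inc R0 by 3 -> R0=(6,0,0,0) value=6
Op 7: inc R1 by 2 -> R1=(0,2,0,0) value=2
Op 8: inc R1 by 4 -> R1=(0,6,0,0) value=6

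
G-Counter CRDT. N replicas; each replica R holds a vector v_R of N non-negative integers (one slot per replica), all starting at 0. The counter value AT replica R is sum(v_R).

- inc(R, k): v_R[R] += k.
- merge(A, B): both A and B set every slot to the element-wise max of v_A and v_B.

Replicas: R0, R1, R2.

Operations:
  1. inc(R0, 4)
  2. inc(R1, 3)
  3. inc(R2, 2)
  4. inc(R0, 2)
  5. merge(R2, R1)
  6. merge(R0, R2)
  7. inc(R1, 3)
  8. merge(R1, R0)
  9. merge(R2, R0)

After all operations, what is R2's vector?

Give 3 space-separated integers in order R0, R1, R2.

Op 1: inc R0 by 4 -> R0=(4,0,0) value=4
Op 2: inc R1 by 3 -> R1=(0,3,0) value=3
Op 3: inc R2 by 2 -> R2=(0,0,2) value=2
Op 4: inc R0 by 2 -> R0=(6,0,0) value=6
Op 5: merge R2<->R1 -> R2=(0,3,2) R1=(0,3,2)
Op 6: merge R0<->R2 -> R0=(6,3,2) R2=(6,3,2)
Op 7: inc R1 by 3 -> R1=(0,6,2) value=8
Op 8: merge R1<->R0 -> R1=(6,6,2) R0=(6,6,2)
Op 9: merge R2<->R0 -> R2=(6,6,2) R0=(6,6,2)

Answer: 6 6 2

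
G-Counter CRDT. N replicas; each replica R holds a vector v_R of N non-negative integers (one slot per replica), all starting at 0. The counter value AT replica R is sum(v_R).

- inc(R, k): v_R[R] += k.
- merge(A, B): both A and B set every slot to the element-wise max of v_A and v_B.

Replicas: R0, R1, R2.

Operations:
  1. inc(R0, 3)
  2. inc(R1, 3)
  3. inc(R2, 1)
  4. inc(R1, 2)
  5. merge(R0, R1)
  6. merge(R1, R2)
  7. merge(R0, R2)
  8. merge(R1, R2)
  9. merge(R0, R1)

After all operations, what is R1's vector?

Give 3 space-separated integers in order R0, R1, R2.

Op 1: inc R0 by 3 -> R0=(3,0,0) value=3
Op 2: inc R1 by 3 -> R1=(0,3,0) value=3
Op 3: inc R2 by 1 -> R2=(0,0,1) value=1
Op 4: inc R1 by 2 -> R1=(0,5,0) value=5
Op 5: merge R0<->R1 -> R0=(3,5,0) R1=(3,5,0)
Op 6: merge R1<->R2 -> R1=(3,5,1) R2=(3,5,1)
Op 7: merge R0<->R2 -> R0=(3,5,1) R2=(3,5,1)
Op 8: merge R1<->R2 -> R1=(3,5,1) R2=(3,5,1)
Op 9: merge R0<->R1 -> R0=(3,5,1) R1=(3,5,1)

Answer: 3 5 1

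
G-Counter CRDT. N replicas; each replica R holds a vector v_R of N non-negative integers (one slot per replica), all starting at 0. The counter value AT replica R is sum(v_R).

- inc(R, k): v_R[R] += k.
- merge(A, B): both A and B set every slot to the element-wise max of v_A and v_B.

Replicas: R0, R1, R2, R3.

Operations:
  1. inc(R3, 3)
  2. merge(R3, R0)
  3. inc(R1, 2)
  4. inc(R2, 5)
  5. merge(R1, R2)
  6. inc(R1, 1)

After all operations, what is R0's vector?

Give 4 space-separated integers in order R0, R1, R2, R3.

Answer: 0 0 0 3

Derivation:
Op 1: inc R3 by 3 -> R3=(0,0,0,3) value=3
Op 2: merge R3<->R0 -> R3=(0,0,0,3) R0=(0,0,0,3)
Op 3: inc R1 by 2 -> R1=(0,2,0,0) value=2
Op 4: inc R2 by 5 -> R2=(0,0,5,0) value=5
Op 5: merge R1<->R2 -> R1=(0,2,5,0) R2=(0,2,5,0)
Op 6: inc R1 by 1 -> R1=(0,3,5,0) value=8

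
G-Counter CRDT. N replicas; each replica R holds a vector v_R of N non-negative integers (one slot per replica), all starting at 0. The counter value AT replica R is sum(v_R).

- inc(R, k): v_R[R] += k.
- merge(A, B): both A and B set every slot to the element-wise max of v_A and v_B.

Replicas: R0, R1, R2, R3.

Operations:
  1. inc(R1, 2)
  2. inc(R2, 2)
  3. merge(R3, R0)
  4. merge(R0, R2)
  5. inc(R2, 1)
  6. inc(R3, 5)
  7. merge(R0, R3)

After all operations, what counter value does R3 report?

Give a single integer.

Answer: 7

Derivation:
Op 1: inc R1 by 2 -> R1=(0,2,0,0) value=2
Op 2: inc R2 by 2 -> R2=(0,0,2,0) value=2
Op 3: merge R3<->R0 -> R3=(0,0,0,0) R0=(0,0,0,0)
Op 4: merge R0<->R2 -> R0=(0,0,2,0) R2=(0,0,2,0)
Op 5: inc R2 by 1 -> R2=(0,0,3,0) value=3
Op 6: inc R3 by 5 -> R3=(0,0,0,5) value=5
Op 7: merge R0<->R3 -> R0=(0,0,2,5) R3=(0,0,2,5)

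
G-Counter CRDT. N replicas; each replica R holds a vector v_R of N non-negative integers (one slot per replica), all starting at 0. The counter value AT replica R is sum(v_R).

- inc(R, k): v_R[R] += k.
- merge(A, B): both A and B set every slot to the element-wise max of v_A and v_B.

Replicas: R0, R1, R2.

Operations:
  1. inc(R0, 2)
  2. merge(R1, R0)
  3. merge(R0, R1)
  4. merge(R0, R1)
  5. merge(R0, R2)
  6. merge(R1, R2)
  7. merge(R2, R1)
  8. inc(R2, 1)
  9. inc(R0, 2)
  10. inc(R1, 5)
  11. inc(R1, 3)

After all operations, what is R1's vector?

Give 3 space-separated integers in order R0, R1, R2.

Op 1: inc R0 by 2 -> R0=(2,0,0) value=2
Op 2: merge R1<->R0 -> R1=(2,0,0) R0=(2,0,0)
Op 3: merge R0<->R1 -> R0=(2,0,0) R1=(2,0,0)
Op 4: merge R0<->R1 -> R0=(2,0,0) R1=(2,0,0)
Op 5: merge R0<->R2 -> R0=(2,0,0) R2=(2,0,0)
Op 6: merge R1<->R2 -> R1=(2,0,0) R2=(2,0,0)
Op 7: merge R2<->R1 -> R2=(2,0,0) R1=(2,0,0)
Op 8: inc R2 by 1 -> R2=(2,0,1) value=3
Op 9: inc R0 by 2 -> R0=(4,0,0) value=4
Op 10: inc R1 by 5 -> R1=(2,5,0) value=7
Op 11: inc R1 by 3 -> R1=(2,8,0) value=10

Answer: 2 8 0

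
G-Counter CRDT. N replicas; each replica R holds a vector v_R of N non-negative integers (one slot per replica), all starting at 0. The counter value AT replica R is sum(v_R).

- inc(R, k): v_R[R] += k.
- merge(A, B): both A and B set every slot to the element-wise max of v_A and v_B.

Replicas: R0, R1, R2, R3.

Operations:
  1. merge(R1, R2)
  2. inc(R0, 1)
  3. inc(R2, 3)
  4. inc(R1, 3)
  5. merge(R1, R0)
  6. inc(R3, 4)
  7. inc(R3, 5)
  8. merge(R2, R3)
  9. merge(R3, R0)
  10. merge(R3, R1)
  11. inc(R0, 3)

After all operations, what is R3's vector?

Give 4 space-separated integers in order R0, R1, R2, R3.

Op 1: merge R1<->R2 -> R1=(0,0,0,0) R2=(0,0,0,0)
Op 2: inc R0 by 1 -> R0=(1,0,0,0) value=1
Op 3: inc R2 by 3 -> R2=(0,0,3,0) value=3
Op 4: inc R1 by 3 -> R1=(0,3,0,0) value=3
Op 5: merge R1<->R0 -> R1=(1,3,0,0) R0=(1,3,0,0)
Op 6: inc R3 by 4 -> R3=(0,0,0,4) value=4
Op 7: inc R3 by 5 -> R3=(0,0,0,9) value=9
Op 8: merge R2<->R3 -> R2=(0,0,3,9) R3=(0,0,3,9)
Op 9: merge R3<->R0 -> R3=(1,3,3,9) R0=(1,3,3,9)
Op 10: merge R3<->R1 -> R3=(1,3,3,9) R1=(1,3,3,9)
Op 11: inc R0 by 3 -> R0=(4,3,3,9) value=19

Answer: 1 3 3 9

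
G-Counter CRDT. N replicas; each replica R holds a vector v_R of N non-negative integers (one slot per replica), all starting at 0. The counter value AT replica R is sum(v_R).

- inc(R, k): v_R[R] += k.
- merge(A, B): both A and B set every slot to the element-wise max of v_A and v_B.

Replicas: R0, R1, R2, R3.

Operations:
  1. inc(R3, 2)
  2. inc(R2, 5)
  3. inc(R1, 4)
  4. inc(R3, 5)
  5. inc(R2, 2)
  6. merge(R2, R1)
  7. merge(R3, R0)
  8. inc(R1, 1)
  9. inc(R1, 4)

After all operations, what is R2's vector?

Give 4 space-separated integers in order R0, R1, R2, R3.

Op 1: inc R3 by 2 -> R3=(0,0,0,2) value=2
Op 2: inc R2 by 5 -> R2=(0,0,5,0) value=5
Op 3: inc R1 by 4 -> R1=(0,4,0,0) value=4
Op 4: inc R3 by 5 -> R3=(0,0,0,7) value=7
Op 5: inc R2 by 2 -> R2=(0,0,7,0) value=7
Op 6: merge R2<->R1 -> R2=(0,4,7,0) R1=(0,4,7,0)
Op 7: merge R3<->R0 -> R3=(0,0,0,7) R0=(0,0,0,7)
Op 8: inc R1 by 1 -> R1=(0,5,7,0) value=12
Op 9: inc R1 by 4 -> R1=(0,9,7,0) value=16

Answer: 0 4 7 0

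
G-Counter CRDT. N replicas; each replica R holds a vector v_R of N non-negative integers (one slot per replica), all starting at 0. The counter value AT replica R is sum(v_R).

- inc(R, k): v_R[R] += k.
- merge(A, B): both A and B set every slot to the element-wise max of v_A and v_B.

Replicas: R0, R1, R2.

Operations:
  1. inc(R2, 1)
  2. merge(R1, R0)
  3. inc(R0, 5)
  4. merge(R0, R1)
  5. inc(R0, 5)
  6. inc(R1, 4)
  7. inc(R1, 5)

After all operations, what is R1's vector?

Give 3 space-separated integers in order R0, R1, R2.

Op 1: inc R2 by 1 -> R2=(0,0,1) value=1
Op 2: merge R1<->R0 -> R1=(0,0,0) R0=(0,0,0)
Op 3: inc R0 by 5 -> R0=(5,0,0) value=5
Op 4: merge R0<->R1 -> R0=(5,0,0) R1=(5,0,0)
Op 5: inc R0 by 5 -> R0=(10,0,0) value=10
Op 6: inc R1 by 4 -> R1=(5,4,0) value=9
Op 7: inc R1 by 5 -> R1=(5,9,0) value=14

Answer: 5 9 0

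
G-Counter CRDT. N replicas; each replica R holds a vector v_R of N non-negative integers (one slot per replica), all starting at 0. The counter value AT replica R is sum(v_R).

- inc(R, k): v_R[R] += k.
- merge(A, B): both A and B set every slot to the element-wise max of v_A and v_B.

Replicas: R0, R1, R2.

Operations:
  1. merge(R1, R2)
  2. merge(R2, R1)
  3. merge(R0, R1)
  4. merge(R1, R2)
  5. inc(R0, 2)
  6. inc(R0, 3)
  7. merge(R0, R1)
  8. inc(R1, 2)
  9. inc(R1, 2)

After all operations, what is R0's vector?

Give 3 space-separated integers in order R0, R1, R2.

Op 1: merge R1<->R2 -> R1=(0,0,0) R2=(0,0,0)
Op 2: merge R2<->R1 -> R2=(0,0,0) R1=(0,0,0)
Op 3: merge R0<->R1 -> R0=(0,0,0) R1=(0,0,0)
Op 4: merge R1<->R2 -> R1=(0,0,0) R2=(0,0,0)
Op 5: inc R0 by 2 -> R0=(2,0,0) value=2
Op 6: inc R0 by 3 -> R0=(5,0,0) value=5
Op 7: merge R0<->R1 -> R0=(5,0,0) R1=(5,0,0)
Op 8: inc R1 by 2 -> R1=(5,2,0) value=7
Op 9: inc R1 by 2 -> R1=(5,4,0) value=9

Answer: 5 0 0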